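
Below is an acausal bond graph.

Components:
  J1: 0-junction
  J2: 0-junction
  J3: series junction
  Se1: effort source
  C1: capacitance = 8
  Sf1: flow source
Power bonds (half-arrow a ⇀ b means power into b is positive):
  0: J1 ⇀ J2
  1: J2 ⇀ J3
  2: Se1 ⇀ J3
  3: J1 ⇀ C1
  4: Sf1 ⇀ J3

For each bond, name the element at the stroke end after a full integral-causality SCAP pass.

b2 stroke→J3  (source Se1 imposes e)
b4 stroke→Sf1  (source Sf1 imposes f)
b1 stroke→J3  (J3: bond 4 brought flow, rest push out)
b0 stroke→J2  (only one effort-in slot at J2)
b3 stroke→J1  (only one effort-in slot at J1)

b0 stroke at J2
b1 stroke at J3
b2 stroke at J3
b3 stroke at J1
b4 stroke at Sf1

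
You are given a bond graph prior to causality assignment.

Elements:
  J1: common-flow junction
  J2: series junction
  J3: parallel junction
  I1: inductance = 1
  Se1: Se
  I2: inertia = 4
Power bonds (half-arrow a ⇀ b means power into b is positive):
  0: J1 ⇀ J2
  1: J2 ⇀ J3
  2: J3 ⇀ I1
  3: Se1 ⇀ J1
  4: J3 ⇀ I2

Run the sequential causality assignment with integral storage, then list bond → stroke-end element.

β3 stroke at J1  (Se1 (Se) sets effort on bond)
β0 stroke at J2  (J1 needs exactly one f-in)
β1 stroke at J3  (J2 needs exactly one f-in)
β2 stroke at I1  (0-jn J3 has e-setter on 1)
β4 stroke at I2  (0-jn J3 has e-setter on 1)

b0 →J2
b1 →J3
b2 →I1
b3 →J1
b4 →I2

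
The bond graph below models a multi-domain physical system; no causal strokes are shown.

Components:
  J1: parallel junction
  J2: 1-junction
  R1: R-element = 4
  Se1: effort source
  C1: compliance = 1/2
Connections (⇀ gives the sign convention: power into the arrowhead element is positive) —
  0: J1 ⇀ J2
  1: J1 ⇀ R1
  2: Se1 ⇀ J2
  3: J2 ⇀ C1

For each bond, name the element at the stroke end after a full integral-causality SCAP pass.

bond 0 stroke→J1
bond 1 stroke→R1
bond 2 stroke→J2
bond 3 stroke→J2

β2 |J2  (source Se1 imposes e)
β3 |J2  (prefer integral on C1)
β0 |J1  (only one flow-in slot at J2)
β1 |R1  (J1 effort already set via bond 0)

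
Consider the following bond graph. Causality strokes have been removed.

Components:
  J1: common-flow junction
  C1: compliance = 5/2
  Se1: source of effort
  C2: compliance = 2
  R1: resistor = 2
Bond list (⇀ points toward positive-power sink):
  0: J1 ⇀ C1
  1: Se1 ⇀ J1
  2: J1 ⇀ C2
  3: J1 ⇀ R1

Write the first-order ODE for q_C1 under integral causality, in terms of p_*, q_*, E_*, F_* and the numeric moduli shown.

#1 stroke at J1  (Se1: effort source, stroke at far end)
#0 stroke at J1  (C1: C, integral causality)
#2 stroke at J1  (C2: C, integral causality)
#3 stroke at R1  (closing 1-jn rule on J1)

dq_C1/dt = E_Se1/2 - q_C1/5 - q_C2/4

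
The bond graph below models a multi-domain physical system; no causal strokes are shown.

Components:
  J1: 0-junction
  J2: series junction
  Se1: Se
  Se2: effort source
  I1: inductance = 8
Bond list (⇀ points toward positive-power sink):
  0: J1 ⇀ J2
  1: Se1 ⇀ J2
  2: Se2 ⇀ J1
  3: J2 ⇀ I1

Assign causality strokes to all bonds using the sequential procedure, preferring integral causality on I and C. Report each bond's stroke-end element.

β0 stroke at J2
β1 stroke at J2
β2 stroke at J1
β3 stroke at I1

b1 |J2  (Se1 fixes effort; stroke away)
b2 |J1  (Se2 (Se) sets effort on bond)
b0 |J2  (J1 effort already set via bond 2)
b3 |I1  (J2 needs exactly one f-in)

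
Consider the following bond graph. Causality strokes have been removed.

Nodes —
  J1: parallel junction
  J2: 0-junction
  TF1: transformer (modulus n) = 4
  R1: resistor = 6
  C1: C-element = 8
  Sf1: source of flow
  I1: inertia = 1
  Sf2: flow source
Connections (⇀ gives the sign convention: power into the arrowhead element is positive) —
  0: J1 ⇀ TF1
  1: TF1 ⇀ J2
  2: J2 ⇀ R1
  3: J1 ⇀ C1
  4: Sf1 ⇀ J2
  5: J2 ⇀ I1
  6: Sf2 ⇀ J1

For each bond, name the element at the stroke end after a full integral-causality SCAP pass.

#0 |TF1
#1 |J2
#2 |R1
#3 |J1
#4 |Sf1
#5 |I1
#6 |Sf2

bond 4 →Sf1  (source Sf1 imposes f)
bond 6 →Sf2  (source Sf2 imposes f)
bond 3 →J1  (C1 integral (e out))
bond 0 →TF1  (J1: bond 3 brought effort, rest push out)
bond 1 →J2  (TF1: transformer flips bond 0)
bond 2 →R1  (J2 effort already set via bond 1)
bond 5 →I1  (J2: bond 1 brought effort, rest push out)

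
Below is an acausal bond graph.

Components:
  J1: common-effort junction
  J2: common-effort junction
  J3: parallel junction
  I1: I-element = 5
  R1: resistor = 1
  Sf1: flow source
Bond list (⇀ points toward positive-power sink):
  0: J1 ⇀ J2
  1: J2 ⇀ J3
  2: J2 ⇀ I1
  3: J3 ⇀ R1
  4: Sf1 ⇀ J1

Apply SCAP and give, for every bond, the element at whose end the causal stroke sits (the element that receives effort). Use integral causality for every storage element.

bond 0 →J1
bond 1 →J2
bond 2 →I1
bond 3 →J3
bond 4 →Sf1

β4 stroke at Sf1  (source Sf1 imposes f)
β0 stroke at J1  (J1 needs exactly one e-in)
β2 stroke at I1  (I1: I, integral causality)
β1 stroke at J2  (J2 needs exactly one e-in)
β3 stroke at J3  (closing 0-jn rule on J3)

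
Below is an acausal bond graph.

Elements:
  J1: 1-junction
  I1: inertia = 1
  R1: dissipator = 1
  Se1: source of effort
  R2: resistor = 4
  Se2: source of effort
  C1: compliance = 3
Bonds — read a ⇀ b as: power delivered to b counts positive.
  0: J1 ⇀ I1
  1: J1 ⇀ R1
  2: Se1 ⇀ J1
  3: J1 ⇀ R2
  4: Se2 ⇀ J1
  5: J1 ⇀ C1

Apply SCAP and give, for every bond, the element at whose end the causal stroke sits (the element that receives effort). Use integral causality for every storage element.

b2 →J1  (Se1 (Se) sets effort on bond)
b4 →J1  (Se2 (Se) sets effort on bond)
b0 →I1  (I1 integral (f out))
b1 →J1  (common-f at J1 fixed by 0)
b3 →J1  (J1 flow already set via bond 0)
b5 →J1  (J1: bond 0 brought flow, rest push out)

b0 stroke at I1
b1 stroke at J1
b2 stroke at J1
b3 stroke at J1
b4 stroke at J1
b5 stroke at J1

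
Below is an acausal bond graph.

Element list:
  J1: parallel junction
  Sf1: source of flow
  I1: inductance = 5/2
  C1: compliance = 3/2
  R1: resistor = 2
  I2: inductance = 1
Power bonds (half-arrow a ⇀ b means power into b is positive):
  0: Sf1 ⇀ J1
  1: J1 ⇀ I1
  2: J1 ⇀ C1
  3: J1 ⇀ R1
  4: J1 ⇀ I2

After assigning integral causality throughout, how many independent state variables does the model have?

3  (C1, I1, I2 all integral)

b0 |Sf1  (Sf1 fixes flow; stroke at Sf1)
b1 |I1  (I1: I, integral causality)
b2 |J1  (C1 integral (e out))
b3 |R1  (J1 effort already set via bond 2)
b4 |I2  (J1 effort already set via bond 2)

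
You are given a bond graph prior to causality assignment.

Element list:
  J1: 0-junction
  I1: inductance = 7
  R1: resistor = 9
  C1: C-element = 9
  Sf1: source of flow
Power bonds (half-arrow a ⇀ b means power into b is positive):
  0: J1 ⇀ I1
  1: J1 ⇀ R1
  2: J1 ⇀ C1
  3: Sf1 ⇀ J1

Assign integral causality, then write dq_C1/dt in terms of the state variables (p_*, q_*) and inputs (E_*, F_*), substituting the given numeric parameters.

dq_C1/dt = F_Sf1 - p_I1/7 - q_C1/81

b3 →Sf1  (Sf1 fixes flow; stroke at Sf1)
b0 →I1  (I1: I, integral causality)
b2 →J1  (C1 outputs effort q/C1)
b1 →R1  (common-e at J1 fixed by 2)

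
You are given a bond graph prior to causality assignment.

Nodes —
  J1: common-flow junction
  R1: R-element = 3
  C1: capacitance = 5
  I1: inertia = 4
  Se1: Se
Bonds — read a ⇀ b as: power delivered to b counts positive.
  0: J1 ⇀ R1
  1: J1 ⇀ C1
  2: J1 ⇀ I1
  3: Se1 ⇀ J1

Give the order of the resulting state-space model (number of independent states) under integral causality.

#3 |J1  (Se1 fixes effort; stroke away)
#1 |J1  (C1: C, integral causality)
#2 |I1  (I1 integral (f out))
#0 |J1  (common-f at J1 fixed by 2)

2  (C1, I1 all integral)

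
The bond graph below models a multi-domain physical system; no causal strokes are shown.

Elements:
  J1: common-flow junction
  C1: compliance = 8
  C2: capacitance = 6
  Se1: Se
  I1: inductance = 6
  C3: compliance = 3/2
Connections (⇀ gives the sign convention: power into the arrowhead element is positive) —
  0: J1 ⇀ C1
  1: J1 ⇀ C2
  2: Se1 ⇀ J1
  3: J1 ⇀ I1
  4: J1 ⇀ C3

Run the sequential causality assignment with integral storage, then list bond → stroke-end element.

#0 →J1
#1 →J1
#2 →J1
#3 →I1
#4 →J1

bond 2 stroke→J1  (source Se1 imposes e)
bond 0 stroke→J1  (C1: C, integral causality)
bond 1 stroke→J1  (prefer integral on C2)
bond 3 stroke→I1  (I1 outputs flow p/I1)
bond 4 stroke→J1  (J1: bond 3 brought flow, rest push out)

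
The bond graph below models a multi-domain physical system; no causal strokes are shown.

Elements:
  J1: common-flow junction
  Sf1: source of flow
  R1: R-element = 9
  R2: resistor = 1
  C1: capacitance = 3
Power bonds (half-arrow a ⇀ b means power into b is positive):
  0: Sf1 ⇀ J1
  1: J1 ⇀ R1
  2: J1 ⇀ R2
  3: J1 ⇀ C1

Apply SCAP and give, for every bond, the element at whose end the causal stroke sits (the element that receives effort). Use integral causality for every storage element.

b0 stroke at Sf1
b1 stroke at J1
b2 stroke at J1
b3 stroke at J1

#0 →Sf1  (Sf1: flow source, stroke at near end)
#1 →J1  (1-jn J1 has f-setter on 0)
#2 →J1  (1-jn J1 has f-setter on 0)
#3 →J1  (J1: bond 0 brought flow, rest push out)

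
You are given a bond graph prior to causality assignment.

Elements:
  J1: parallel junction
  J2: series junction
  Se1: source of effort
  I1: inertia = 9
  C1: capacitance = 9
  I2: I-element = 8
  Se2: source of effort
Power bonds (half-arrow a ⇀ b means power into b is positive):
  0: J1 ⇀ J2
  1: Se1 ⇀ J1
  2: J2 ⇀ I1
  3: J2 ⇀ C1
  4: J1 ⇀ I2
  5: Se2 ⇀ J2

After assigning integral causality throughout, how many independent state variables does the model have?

#1 →J1  (Se1 (Se) sets effort on bond)
#5 →J2  (Se2 (Se) sets effort on bond)
#0 →J2  (0-jn J1 has e-setter on 1)
#4 →I2  (J1: bond 1 brought effort, rest push out)
#2 →I1  (I1: I, integral causality)
#3 →J2  (J2 flow already set via bond 2)

3  (C1, I1, I2 all integral)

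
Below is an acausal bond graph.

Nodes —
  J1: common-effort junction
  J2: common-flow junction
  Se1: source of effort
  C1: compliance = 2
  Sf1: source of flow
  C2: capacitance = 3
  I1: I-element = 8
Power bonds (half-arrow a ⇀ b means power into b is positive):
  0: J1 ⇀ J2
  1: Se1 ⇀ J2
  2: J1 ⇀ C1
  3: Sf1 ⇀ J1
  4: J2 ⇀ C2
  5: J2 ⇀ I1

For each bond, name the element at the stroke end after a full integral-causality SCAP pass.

bond 0 →J2
bond 1 →J2
bond 2 →J1
bond 3 →Sf1
bond 4 →J2
bond 5 →I1

bond 1 |J2  (Se1 (Se) sets effort on bond)
bond 3 |Sf1  (source Sf1 imposes f)
bond 2 |J1  (prefer integral on C1)
bond 0 |J2  (0-jn J1 has e-setter on 2)
bond 4 |J2  (C2: C, integral causality)
bond 5 |I1  (J2 needs exactly one f-in)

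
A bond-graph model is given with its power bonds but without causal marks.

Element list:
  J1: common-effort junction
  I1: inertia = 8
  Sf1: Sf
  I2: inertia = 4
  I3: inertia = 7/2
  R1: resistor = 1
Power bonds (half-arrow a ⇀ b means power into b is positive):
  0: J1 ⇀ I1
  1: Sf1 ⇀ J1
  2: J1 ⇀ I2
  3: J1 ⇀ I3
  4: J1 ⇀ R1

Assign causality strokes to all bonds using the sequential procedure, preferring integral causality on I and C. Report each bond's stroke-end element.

β0 →I1
β1 →Sf1
β2 →I2
β3 →I3
β4 →J1

bond 1 stroke→Sf1  (source Sf1 imposes f)
bond 0 stroke→I1  (prefer integral on I1)
bond 2 stroke→I2  (I2 integral (f out))
bond 3 stroke→I3  (I3: I, integral causality)
bond 4 stroke→J1  (J1 needs exactly one e-in)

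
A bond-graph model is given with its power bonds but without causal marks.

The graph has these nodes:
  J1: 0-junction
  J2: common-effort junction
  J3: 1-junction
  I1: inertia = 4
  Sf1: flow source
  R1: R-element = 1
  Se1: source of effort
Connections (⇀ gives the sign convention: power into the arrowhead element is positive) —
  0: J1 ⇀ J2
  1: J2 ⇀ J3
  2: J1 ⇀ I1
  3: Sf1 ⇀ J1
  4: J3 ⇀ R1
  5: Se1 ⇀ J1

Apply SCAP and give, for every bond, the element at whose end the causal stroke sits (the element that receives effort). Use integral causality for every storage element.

bond 3 stroke at Sf1  (Sf1 (Sf) sets flow on bond)
bond 5 stroke at J1  (Se1 fixes effort; stroke away)
bond 0 stroke at J2  (common-e at J1 fixed by 5)
bond 2 stroke at I1  (0-jn J1 has e-setter on 5)
bond 1 stroke at J3  (J2: bond 0 brought effort, rest push out)
bond 4 stroke at R1  (only one flow-in slot at J3)

β0 stroke→J2
β1 stroke→J3
β2 stroke→I1
β3 stroke→Sf1
β4 stroke→R1
β5 stroke→J1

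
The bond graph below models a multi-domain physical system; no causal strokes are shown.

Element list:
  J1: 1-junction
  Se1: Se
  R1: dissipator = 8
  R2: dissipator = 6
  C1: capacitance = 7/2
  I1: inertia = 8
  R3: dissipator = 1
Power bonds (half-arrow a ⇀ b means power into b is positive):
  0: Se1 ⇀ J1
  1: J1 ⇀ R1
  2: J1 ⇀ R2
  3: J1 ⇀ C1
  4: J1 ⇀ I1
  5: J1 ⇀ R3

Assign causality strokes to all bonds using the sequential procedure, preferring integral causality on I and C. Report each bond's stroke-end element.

bond 0 →J1  (Se1: effort source, stroke at far end)
bond 3 →J1  (prefer integral on C1)
bond 4 →I1  (I1 outputs flow p/I1)
bond 1 →J1  (J1 flow already set via bond 4)
bond 2 →J1  (1-jn J1 has f-setter on 4)
bond 5 →J1  (1-jn J1 has f-setter on 4)

β0 |J1
β1 |J1
β2 |J1
β3 |J1
β4 |I1
β5 |J1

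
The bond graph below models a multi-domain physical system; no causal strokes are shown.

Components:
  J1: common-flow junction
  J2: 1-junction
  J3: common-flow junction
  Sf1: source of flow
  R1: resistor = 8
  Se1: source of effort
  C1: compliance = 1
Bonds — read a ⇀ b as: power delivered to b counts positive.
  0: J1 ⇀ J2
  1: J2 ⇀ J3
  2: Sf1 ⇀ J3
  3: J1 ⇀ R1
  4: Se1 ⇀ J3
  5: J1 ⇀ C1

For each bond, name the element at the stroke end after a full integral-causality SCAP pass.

#0 →J2
#1 →J3
#2 →Sf1
#3 →J1
#4 →J3
#5 →J1

#2 |Sf1  (Sf1: flow source, stroke at near end)
#4 |J3  (Se1 (Se) sets effort on bond)
#1 |J3  (J3: bond 2 brought flow, rest push out)
#0 |J2  (J2: bond 1 brought flow, rest push out)
#3 |J1  (common-f at J1 fixed by 0)
#5 |J1  (J1: bond 0 brought flow, rest push out)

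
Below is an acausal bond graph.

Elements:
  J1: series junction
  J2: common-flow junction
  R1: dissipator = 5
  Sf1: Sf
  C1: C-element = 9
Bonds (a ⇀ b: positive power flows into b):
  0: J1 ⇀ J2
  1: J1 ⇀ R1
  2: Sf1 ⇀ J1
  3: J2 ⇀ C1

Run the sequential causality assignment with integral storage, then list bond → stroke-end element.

b2 stroke→Sf1  (Sf1 fixes flow; stroke at Sf1)
b0 stroke→J1  (1-jn J1 has f-setter on 2)
b1 stroke→J1  (J1 flow already set via bond 2)
b3 stroke→J2  (1-jn J2 has f-setter on 0)

b0 stroke at J1
b1 stroke at J1
b2 stroke at Sf1
b3 stroke at J2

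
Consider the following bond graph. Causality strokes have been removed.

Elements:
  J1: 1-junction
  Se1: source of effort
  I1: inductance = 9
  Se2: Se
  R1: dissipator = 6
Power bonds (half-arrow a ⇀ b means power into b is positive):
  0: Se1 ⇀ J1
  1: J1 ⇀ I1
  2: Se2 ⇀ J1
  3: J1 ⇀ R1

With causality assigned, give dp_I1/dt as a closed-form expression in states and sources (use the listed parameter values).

dp_I1/dt = E_Se1 + E_Se2 - 2*p_I1/3

#0 stroke→J1  (Se1 (Se) sets effort on bond)
#2 stroke→J1  (Se2: effort source, stroke at far end)
#1 stroke→I1  (I1 integral (f out))
#3 stroke→J1  (1-jn J1 has f-setter on 1)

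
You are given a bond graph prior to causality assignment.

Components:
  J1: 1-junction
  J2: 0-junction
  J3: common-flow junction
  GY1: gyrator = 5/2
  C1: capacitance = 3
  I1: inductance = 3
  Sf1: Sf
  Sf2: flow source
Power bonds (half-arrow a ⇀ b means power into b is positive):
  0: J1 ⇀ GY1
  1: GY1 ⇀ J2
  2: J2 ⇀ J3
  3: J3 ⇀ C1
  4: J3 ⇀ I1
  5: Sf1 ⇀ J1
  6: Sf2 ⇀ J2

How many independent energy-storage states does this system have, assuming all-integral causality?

b5 |Sf1  (Sf1 fixes flow; stroke at Sf1)
b6 |Sf2  (Sf2 fixes flow; stroke at Sf2)
b0 |J1  (J1: bond 5 brought flow, rest push out)
b1 |J2  (GY1: gyrator matches bond 0)
b2 |J3  (0-jn J2 has e-setter on 1)
b3 |J3  (C1 integral (e out))
b4 |I1  (only one flow-in slot at J3)

2  (C1, I1 all integral)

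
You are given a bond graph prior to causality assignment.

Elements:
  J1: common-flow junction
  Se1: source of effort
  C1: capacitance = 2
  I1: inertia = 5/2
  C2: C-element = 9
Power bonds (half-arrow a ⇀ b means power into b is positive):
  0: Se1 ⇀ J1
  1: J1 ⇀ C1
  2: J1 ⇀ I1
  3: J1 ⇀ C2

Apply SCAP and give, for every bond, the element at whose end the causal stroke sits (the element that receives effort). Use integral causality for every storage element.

b0 stroke at J1
b1 stroke at J1
b2 stroke at I1
b3 stroke at J1

b0 |J1  (Se1 fixes effort; stroke away)
b1 |J1  (C1: C, integral causality)
b2 |I1  (prefer integral on I1)
b3 |J1  (common-f at J1 fixed by 2)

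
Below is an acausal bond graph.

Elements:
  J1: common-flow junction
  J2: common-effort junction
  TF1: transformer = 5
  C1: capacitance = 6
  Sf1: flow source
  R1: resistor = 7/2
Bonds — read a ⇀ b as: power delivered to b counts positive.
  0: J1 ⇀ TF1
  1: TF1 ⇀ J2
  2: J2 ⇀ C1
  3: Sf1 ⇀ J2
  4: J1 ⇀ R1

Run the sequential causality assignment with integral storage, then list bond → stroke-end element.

β0 stroke at J1
β1 stroke at TF1
β2 stroke at J2
β3 stroke at Sf1
β4 stroke at R1

b3 →Sf1  (Sf1 (Sf) sets flow on bond)
b2 →J2  (C1: C, integral causality)
b1 →TF1  (J2: bond 2 brought effort, rest push out)
b0 →J1  (TF TF1: opposite of bond 1)
b4 →R1  (closing 1-jn rule on J1)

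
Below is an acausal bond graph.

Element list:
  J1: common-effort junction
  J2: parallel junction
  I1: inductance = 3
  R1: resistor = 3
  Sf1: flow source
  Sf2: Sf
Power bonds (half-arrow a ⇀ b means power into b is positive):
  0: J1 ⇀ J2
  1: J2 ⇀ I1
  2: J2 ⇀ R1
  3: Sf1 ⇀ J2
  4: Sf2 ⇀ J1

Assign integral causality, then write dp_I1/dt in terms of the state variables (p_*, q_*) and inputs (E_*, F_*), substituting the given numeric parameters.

b3 stroke→Sf1  (Sf1 fixes flow; stroke at Sf1)
b4 stroke→Sf2  (Sf2 (Sf) sets flow on bond)
b0 stroke→J1  (J1: last free bond brings effort in)
b1 stroke→I1  (prefer integral on I1)
b2 stroke→J2  (only one effort-in slot at J2)

dp_I1/dt = 3*F_Sf1 + 3*F_Sf2 - p_I1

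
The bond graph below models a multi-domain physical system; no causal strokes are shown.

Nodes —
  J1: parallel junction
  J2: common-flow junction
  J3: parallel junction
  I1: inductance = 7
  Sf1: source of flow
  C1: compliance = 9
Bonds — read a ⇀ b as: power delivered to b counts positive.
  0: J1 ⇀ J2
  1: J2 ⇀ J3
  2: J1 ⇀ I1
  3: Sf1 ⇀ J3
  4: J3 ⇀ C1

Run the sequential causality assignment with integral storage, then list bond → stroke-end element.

β3 stroke at Sf1  (Sf1 (Sf) sets flow on bond)
β2 stroke at I1  (prefer integral on I1)
β0 stroke at J1  (J1 needs exactly one e-in)
β1 stroke at J2  (J2 flow already set via bond 0)
β4 stroke at J3  (only one effort-in slot at J3)

β0 stroke→J1
β1 stroke→J2
β2 stroke→I1
β3 stroke→Sf1
β4 stroke→J3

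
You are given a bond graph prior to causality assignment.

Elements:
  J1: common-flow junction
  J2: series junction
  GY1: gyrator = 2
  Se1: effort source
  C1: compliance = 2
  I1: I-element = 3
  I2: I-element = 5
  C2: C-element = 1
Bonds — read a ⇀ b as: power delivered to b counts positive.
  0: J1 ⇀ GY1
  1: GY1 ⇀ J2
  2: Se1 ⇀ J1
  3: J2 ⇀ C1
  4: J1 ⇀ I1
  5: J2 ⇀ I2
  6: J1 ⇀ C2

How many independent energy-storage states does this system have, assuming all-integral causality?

bond 2 |J1  (Se1: effort source, stroke at far end)
bond 3 |J2  (C1: C, integral causality)
bond 4 |I1  (I1 outputs flow p/I1)
bond 0 |J1  (1-jn J1 has f-setter on 4)
bond 6 |J1  (J1 flow already set via bond 4)
bond 1 |J2  (GY GY1: same side as bond 0)
bond 5 |I2  (closing 1-jn rule on J2)

4  (C1, C2, I1, I2 all integral)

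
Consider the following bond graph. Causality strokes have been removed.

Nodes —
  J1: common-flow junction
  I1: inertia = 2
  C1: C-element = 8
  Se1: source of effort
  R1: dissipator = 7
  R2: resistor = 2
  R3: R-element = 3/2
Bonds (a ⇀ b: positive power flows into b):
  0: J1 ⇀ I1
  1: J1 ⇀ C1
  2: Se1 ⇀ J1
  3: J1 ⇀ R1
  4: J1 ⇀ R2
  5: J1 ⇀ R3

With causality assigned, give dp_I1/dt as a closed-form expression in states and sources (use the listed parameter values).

bond 2 stroke→J1  (source Se1 imposes e)
bond 0 stroke→I1  (I1 integral (f out))
bond 1 stroke→J1  (1-jn J1 has f-setter on 0)
bond 3 stroke→J1  (1-jn J1 has f-setter on 0)
bond 4 stroke→J1  (J1 flow already set via bond 0)
bond 5 stroke→J1  (J1 flow already set via bond 0)

dp_I1/dt = E_Se1 - 21*p_I1/4 - q_C1/8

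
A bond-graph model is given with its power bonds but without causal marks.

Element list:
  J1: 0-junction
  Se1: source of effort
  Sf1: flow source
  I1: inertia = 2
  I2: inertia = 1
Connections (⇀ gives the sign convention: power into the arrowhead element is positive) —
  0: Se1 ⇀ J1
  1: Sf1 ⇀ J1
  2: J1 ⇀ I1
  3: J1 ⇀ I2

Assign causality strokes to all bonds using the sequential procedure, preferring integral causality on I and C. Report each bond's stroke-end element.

bond 0 →J1  (source Se1 imposes e)
bond 1 →Sf1  (Sf1: flow source, stroke at near end)
bond 2 →I1  (J1: bond 0 brought effort, rest push out)
bond 3 →I2  (0-jn J1 has e-setter on 0)

bond 0 →J1
bond 1 →Sf1
bond 2 →I1
bond 3 →I2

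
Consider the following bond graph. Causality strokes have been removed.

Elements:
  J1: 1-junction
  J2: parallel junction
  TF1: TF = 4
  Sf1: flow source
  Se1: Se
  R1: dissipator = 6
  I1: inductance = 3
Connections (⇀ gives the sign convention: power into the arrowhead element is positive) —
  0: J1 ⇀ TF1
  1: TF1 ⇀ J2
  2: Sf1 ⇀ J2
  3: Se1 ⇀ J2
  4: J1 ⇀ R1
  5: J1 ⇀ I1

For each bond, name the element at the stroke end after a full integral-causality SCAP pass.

bond 2 stroke→Sf1  (source Sf1 imposes f)
bond 3 stroke→J2  (Se1 fixes effort; stroke away)
bond 1 stroke→TF1  (J2 effort already set via bond 3)
bond 0 stroke→J1  (TF TF1: opposite of bond 1)
bond 5 stroke→I1  (I1 outputs flow p/I1)
bond 4 stroke→J1  (J1 flow already set via bond 5)

#0 stroke→J1
#1 stroke→TF1
#2 stroke→Sf1
#3 stroke→J2
#4 stroke→J1
#5 stroke→I1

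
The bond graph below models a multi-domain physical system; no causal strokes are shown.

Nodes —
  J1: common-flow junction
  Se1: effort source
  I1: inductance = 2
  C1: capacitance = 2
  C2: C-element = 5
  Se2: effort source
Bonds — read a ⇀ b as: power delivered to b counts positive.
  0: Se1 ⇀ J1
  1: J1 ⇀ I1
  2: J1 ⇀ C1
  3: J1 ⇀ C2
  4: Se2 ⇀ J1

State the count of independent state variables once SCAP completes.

bond 0 stroke→J1  (Se1 fixes effort; stroke away)
bond 4 stroke→J1  (Se2 fixes effort; stroke away)
bond 1 stroke→I1  (I1 outputs flow p/I1)
bond 2 stroke→J1  (J1: bond 1 brought flow, rest push out)
bond 3 stroke→J1  (J1 flow already set via bond 1)

3  (C1, C2, I1 all integral)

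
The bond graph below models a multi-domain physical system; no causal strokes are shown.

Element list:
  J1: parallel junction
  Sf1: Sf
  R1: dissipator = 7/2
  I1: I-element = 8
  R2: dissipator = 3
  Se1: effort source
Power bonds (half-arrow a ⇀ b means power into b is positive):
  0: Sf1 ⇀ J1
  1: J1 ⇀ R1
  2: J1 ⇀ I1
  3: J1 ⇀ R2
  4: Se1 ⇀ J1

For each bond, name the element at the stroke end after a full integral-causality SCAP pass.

β0 →Sf1  (Sf1 (Sf) sets flow on bond)
β4 →J1  (Se1: effort source, stroke at far end)
β1 →R1  (0-jn J1 has e-setter on 4)
β2 →I1  (common-e at J1 fixed by 4)
β3 →R2  (J1: bond 4 brought effort, rest push out)

bond 0 |Sf1
bond 1 |R1
bond 2 |I1
bond 3 |R2
bond 4 |J1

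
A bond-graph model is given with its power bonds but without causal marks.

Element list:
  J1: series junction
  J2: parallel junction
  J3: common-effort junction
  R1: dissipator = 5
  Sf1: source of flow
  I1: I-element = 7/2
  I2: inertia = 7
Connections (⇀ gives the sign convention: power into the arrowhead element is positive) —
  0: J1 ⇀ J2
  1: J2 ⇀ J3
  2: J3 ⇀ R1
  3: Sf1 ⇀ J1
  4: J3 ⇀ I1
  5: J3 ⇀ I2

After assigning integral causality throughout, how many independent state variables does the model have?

β3 →Sf1  (Sf1 fixes flow; stroke at Sf1)
β0 →J1  (J1 flow already set via bond 3)
β1 →J2  (only one effort-in slot at J2)
β4 →I1  (prefer integral on I1)
β5 →I2  (I2 outputs flow p/I2)
β2 →J3  (only one effort-in slot at J3)

2  (I1, I2 all integral)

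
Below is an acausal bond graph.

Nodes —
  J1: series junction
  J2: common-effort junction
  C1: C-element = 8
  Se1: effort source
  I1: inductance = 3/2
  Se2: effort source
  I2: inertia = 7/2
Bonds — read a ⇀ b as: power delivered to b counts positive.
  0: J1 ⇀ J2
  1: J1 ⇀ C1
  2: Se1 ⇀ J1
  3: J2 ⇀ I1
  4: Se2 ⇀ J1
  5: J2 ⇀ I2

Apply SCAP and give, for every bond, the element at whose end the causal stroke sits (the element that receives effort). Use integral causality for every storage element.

b0 stroke→J2
b1 stroke→J1
b2 stroke→J1
b3 stroke→I1
b4 stroke→J1
b5 stroke→I2

#2 |J1  (source Se1 imposes e)
#4 |J1  (Se2 (Se) sets effort on bond)
#1 |J1  (prefer integral on C1)
#0 |J2  (J1: last free bond brings flow in)
#3 |I1  (J2 effort already set via bond 0)
#5 |I2  (J2: bond 0 brought effort, rest push out)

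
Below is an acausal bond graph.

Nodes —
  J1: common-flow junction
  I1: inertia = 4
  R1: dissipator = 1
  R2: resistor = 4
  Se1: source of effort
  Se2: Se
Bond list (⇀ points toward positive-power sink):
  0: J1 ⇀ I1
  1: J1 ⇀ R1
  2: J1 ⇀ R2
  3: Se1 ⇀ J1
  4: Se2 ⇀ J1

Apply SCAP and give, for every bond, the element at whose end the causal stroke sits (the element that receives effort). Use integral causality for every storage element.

bond 0 →I1
bond 1 →J1
bond 2 →J1
bond 3 →J1
bond 4 →J1

β3 →J1  (Se1: effort source, stroke at far end)
β4 →J1  (Se2 fixes effort; stroke away)
β0 →I1  (I1 outputs flow p/I1)
β1 →J1  (J1: bond 0 brought flow, rest push out)
β2 →J1  (1-jn J1 has f-setter on 0)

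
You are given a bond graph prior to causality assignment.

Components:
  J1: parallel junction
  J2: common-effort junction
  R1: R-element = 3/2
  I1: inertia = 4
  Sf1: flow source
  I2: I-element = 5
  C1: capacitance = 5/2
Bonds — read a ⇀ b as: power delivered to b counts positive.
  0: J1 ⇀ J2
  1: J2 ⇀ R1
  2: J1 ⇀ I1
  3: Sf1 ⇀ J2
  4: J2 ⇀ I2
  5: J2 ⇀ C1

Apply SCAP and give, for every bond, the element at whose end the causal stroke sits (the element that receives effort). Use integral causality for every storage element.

b0 |J1
b1 |R1
b2 |I1
b3 |Sf1
b4 |I2
b5 |J2

bond 3 |Sf1  (source Sf1 imposes f)
bond 2 |I1  (I1 outputs flow p/I1)
bond 0 |J1  (J1 needs exactly one e-in)
bond 4 |I2  (prefer integral on I2)
bond 5 |J2  (C1: C, integral causality)
bond 1 |R1  (J2: bond 5 brought effort, rest push out)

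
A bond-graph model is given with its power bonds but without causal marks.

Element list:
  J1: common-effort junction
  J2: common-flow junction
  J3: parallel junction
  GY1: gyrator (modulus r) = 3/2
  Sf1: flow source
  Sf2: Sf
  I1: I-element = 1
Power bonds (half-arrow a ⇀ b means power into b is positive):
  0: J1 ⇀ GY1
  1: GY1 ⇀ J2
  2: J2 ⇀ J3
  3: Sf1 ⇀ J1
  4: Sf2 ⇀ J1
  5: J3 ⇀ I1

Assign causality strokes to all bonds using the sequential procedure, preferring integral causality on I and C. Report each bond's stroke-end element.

bond 0 |J1
bond 1 |J2
bond 2 |J3
bond 3 |Sf1
bond 4 |Sf2
bond 5 |I1

β3 stroke at Sf1  (Sf1 (Sf) sets flow on bond)
β4 stroke at Sf2  (Sf2: flow source, stroke at near end)
β0 stroke at J1  (J1: last free bond brings effort in)
β1 stroke at J2  (GY GY1: same side as bond 0)
β2 stroke at J3  (closing 1-jn rule on J2)
β5 stroke at I1  (J3 effort already set via bond 2)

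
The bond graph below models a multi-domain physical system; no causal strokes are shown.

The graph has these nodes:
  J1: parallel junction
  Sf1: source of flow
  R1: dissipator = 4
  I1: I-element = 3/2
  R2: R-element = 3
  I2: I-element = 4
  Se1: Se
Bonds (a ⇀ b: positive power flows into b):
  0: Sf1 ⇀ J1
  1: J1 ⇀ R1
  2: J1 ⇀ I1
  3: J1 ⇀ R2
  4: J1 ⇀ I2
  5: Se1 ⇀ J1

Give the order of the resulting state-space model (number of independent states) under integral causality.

#0 →Sf1  (Sf1 fixes flow; stroke at Sf1)
#5 →J1  (Se1 fixes effort; stroke away)
#1 →R1  (J1 effort already set via bond 5)
#2 →I1  (0-jn J1 has e-setter on 5)
#3 →R2  (J1: bond 5 brought effort, rest push out)
#4 →I2  (J1: bond 5 brought effort, rest push out)

2  (I1, I2 all integral)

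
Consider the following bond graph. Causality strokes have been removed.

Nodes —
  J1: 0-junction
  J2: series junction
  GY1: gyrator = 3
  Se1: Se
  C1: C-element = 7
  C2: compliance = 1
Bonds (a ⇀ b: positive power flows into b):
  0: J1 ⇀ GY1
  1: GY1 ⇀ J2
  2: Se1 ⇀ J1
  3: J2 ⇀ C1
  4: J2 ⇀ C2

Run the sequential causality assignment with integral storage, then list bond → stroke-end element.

bond 0 |GY1
bond 1 |GY1
bond 2 |J1
bond 3 |J2
bond 4 |J2

#2 →J1  (Se1: effort source, stroke at far end)
#0 →GY1  (common-e at J1 fixed by 2)
#1 →GY1  (GY GY1: same side as bond 0)
#3 →J2  (J2: bond 1 brought flow, rest push out)
#4 →J2  (J2: bond 1 brought flow, rest push out)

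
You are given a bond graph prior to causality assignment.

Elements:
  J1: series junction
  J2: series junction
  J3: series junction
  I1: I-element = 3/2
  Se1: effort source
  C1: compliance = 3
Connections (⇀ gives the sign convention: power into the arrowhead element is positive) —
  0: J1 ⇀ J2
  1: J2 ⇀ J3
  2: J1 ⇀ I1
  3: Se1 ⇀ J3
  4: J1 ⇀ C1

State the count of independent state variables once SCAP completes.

β3 stroke at J3  (Se1 fixes effort; stroke away)
β1 stroke at J2  (only one flow-in slot at J3)
β0 stroke at J1  (closing 1-jn rule on J2)
β2 stroke at I1  (I1 outputs flow p/I1)
β4 stroke at J1  (J1: bond 2 brought flow, rest push out)

2  (C1, I1 all integral)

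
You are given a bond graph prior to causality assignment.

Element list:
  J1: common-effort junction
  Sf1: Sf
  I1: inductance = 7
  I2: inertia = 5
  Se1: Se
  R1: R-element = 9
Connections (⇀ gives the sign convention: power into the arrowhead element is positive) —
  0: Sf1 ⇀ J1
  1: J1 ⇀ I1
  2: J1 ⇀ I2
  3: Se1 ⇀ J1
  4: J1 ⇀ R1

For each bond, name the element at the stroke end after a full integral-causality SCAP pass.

bond 0 stroke at Sf1
bond 1 stroke at I1
bond 2 stroke at I2
bond 3 stroke at J1
bond 4 stroke at R1

β0 →Sf1  (Sf1 (Sf) sets flow on bond)
β3 →J1  (source Se1 imposes e)
β1 →I1  (J1 effort already set via bond 3)
β2 →I2  (J1 effort already set via bond 3)
β4 →R1  (common-e at J1 fixed by 3)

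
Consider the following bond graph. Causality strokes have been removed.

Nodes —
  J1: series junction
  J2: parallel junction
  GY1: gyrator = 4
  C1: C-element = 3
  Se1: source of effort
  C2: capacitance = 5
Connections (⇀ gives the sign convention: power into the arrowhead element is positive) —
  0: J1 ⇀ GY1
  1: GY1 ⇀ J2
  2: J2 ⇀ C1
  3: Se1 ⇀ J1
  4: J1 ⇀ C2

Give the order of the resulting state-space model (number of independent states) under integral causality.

2  (C1, C2 all integral)

bond 3 |J1  (source Se1 imposes e)
bond 2 |J2  (prefer integral on C1)
bond 1 |GY1  (J2: bond 2 brought effort, rest push out)
bond 0 |GY1  (GY1 both-in/both-out from 1)
bond 4 |J1  (common-f at J1 fixed by 0)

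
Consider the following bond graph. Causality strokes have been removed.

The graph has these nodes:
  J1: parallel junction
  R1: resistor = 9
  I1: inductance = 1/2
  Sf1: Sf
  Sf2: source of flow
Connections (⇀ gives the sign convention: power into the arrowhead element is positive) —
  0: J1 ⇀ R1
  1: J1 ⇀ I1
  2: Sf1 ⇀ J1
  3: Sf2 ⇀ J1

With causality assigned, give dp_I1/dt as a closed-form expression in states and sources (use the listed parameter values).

dp_I1/dt = 9*F_Sf1 + 9*F_Sf2 - 18*p_I1

b2 stroke→Sf1  (Sf1 (Sf) sets flow on bond)
b3 stroke→Sf2  (Sf2 (Sf) sets flow on bond)
b1 stroke→I1  (I1 outputs flow p/I1)
b0 stroke→J1  (closing 0-jn rule on J1)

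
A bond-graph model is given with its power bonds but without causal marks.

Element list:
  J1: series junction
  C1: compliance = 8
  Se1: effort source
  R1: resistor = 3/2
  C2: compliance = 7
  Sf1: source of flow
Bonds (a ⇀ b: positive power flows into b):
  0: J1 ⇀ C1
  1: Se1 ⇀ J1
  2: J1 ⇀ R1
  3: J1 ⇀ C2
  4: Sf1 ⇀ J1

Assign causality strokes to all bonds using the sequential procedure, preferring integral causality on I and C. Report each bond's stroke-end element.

bond 1 →J1  (Se1 fixes effort; stroke away)
bond 4 →Sf1  (Sf1: flow source, stroke at near end)
bond 0 →J1  (J1 flow already set via bond 4)
bond 2 →J1  (common-f at J1 fixed by 4)
bond 3 →J1  (common-f at J1 fixed by 4)

#0 →J1
#1 →J1
#2 →J1
#3 →J1
#4 →Sf1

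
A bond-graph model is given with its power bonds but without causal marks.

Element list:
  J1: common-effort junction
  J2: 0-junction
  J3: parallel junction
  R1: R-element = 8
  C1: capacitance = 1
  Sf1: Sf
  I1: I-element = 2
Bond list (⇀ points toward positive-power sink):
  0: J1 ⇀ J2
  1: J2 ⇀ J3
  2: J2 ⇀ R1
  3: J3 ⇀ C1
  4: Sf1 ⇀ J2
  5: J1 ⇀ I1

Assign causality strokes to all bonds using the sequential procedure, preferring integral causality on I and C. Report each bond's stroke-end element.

#0 |J1
#1 |J2
#2 |R1
#3 |J3
#4 |Sf1
#5 |I1

b4 →Sf1  (source Sf1 imposes f)
b3 →J3  (C1 outputs effort q/C1)
b1 →J2  (J3: bond 3 brought effort, rest push out)
b0 →J1  (J2 effort already set via bond 1)
b2 →R1  (J2: bond 1 brought effort, rest push out)
b5 →I1  (J1 effort already set via bond 0)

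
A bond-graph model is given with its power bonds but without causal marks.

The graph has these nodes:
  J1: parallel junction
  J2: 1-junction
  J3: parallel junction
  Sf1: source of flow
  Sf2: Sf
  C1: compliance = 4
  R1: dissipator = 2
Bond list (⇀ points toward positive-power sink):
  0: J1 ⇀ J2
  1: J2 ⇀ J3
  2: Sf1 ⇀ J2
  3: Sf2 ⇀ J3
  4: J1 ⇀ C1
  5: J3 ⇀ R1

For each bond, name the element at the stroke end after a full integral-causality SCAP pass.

bond 2 →Sf1  (Sf1 fixes flow; stroke at Sf1)
bond 3 →Sf2  (Sf2: flow source, stroke at near end)
bond 0 →J2  (1-jn J2 has f-setter on 2)
bond 1 →J2  (J2 flow already set via bond 2)
bond 5 →J3  (only one effort-in slot at J3)
bond 4 →J1  (J1 needs exactly one e-in)

bond 0 stroke at J2
bond 1 stroke at J2
bond 2 stroke at Sf1
bond 3 stroke at Sf2
bond 4 stroke at J1
bond 5 stroke at J3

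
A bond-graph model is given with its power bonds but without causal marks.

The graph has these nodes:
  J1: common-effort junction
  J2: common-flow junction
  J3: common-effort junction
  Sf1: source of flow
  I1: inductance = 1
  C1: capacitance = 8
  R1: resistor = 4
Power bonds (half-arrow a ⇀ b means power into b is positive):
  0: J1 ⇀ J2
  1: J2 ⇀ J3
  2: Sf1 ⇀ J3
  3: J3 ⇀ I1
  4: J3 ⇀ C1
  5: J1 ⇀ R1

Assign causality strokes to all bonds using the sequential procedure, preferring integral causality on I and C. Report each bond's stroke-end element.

#0 |J1
#1 |J2
#2 |Sf1
#3 |I1
#4 |J3
#5 |R1

#2 |Sf1  (Sf1 (Sf) sets flow on bond)
#3 |I1  (I1: I, integral causality)
#4 |J3  (C1 integral (e out))
#1 |J2  (0-jn J3 has e-setter on 4)
#0 |J1  (J2: last free bond brings flow in)
#5 |R1  (common-e at J1 fixed by 0)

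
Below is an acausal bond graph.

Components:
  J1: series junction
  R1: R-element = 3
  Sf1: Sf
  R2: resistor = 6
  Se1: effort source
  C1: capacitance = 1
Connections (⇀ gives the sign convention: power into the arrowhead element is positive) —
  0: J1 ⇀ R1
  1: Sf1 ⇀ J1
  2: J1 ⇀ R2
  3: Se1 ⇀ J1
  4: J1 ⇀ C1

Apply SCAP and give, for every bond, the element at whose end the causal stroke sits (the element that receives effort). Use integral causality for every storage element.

bond 1 |Sf1  (Sf1 (Sf) sets flow on bond)
bond 3 |J1  (source Se1 imposes e)
bond 0 |J1  (common-f at J1 fixed by 1)
bond 2 |J1  (1-jn J1 has f-setter on 1)
bond 4 |J1  (1-jn J1 has f-setter on 1)

bond 0 stroke→J1
bond 1 stroke→Sf1
bond 2 stroke→J1
bond 3 stroke→J1
bond 4 stroke→J1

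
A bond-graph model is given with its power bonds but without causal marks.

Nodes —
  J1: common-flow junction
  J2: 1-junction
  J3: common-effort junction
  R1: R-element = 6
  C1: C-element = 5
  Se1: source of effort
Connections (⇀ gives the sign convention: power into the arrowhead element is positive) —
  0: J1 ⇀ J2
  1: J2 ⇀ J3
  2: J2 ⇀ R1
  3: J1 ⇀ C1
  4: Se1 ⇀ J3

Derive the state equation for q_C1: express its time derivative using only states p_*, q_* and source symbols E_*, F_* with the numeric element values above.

#4 →J3  (source Se1 imposes e)
#1 →J2  (J3: bond 4 brought effort, rest push out)
#3 →J1  (prefer integral on C1)
#0 →J2  (J1 needs exactly one f-in)
#2 →R1  (closing 1-jn rule on J2)

dq_C1/dt = -E_Se1/6 - q_C1/30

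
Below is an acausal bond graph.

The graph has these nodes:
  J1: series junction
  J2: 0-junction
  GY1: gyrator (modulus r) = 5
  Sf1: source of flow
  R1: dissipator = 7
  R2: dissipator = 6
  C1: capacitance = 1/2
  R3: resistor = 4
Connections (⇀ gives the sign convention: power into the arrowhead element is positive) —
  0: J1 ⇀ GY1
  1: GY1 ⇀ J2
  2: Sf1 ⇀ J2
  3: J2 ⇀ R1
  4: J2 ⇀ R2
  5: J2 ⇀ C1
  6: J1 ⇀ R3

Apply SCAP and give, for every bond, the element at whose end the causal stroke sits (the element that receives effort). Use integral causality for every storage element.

b0 stroke at GY1
b1 stroke at GY1
b2 stroke at Sf1
b3 stroke at R1
b4 stroke at R2
b5 stroke at J2
b6 stroke at J1

bond 2 →Sf1  (source Sf1 imposes f)
bond 5 →J2  (C1 outputs effort q/C1)
bond 1 →GY1  (0-jn J2 has e-setter on 5)
bond 3 →R1  (J2 effort already set via bond 5)
bond 4 →R2  (common-e at J2 fixed by 5)
bond 0 →GY1  (GY1 both-in/both-out from 1)
bond 6 →J1  (1-jn J1 has f-setter on 0)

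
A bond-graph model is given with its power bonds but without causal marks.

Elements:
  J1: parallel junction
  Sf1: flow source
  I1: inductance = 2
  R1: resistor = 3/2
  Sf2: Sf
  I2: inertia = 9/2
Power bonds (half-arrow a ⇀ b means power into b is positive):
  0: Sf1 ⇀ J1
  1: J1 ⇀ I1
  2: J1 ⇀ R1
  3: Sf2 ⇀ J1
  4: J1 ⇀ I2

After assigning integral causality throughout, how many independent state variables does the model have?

2  (I1, I2 all integral)

bond 0 |Sf1  (Sf1 (Sf) sets flow on bond)
bond 3 |Sf2  (source Sf2 imposes f)
bond 1 |I1  (I1 integral (f out))
bond 4 |I2  (prefer integral on I2)
bond 2 |J1  (J1 needs exactly one e-in)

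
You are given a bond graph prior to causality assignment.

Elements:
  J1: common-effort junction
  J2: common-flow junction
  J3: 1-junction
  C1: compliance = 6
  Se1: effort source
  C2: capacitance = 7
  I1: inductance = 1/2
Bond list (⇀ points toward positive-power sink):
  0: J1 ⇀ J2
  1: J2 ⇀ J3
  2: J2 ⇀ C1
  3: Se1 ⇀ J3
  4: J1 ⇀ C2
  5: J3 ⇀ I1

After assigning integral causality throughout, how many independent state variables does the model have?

3  (C1, C2, I1 all integral)

bond 3 stroke→J3  (Se1 (Se) sets effort on bond)
bond 2 stroke→J2  (C1 integral (e out))
bond 4 stroke→J1  (C2: C, integral causality)
bond 0 stroke→J2  (common-e at J1 fixed by 4)
bond 1 stroke→J3  (J2: last free bond brings flow in)
bond 5 stroke→I1  (J3: last free bond brings flow in)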